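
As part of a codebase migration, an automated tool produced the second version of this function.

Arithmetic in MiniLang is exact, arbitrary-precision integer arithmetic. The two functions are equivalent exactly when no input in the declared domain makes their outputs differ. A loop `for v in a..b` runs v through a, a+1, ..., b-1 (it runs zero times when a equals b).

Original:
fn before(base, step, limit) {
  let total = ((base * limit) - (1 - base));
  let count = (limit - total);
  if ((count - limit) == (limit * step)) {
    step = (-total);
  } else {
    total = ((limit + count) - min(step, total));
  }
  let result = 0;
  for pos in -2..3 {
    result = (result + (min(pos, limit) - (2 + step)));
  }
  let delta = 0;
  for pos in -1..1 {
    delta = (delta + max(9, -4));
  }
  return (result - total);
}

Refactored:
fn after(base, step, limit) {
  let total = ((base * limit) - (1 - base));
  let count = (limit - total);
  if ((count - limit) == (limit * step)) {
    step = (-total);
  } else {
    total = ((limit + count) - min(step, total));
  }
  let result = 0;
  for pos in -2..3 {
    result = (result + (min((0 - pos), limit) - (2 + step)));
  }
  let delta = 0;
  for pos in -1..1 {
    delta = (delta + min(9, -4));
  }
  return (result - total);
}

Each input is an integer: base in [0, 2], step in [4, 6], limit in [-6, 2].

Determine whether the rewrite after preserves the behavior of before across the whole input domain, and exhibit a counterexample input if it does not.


The suspicious edit (`max(9, -4)` became `min(9, -4)`) never changes the result for any input inside the declared domain.
Spot check at base=0, step=4, limit=-3 — before: total=-1, then count=-2, then ((count - limit) == (limit * step)) is false, then total=-4, then result=0, then (pos=-2), then result=-9, then (pos=-1), then result=-18, then (pos=0), then result=-27, then (pos=1), then result=-36, then (pos=2), then result=-45, then delta=0, then (pos=-1), then delta=9, then (pos=0), then delta=18, then returns -41. after: total=-1, then count=-2, then ((count - limit) == (limit * step)) is false, then total=-4, then result=0, then (pos=-2), then result=-9, then (pos=-1), then result=-18, then (pos=0), then result=-27, then (pos=1), then result=-36, then (pos=2), then result=-45, then delta=0, then (pos=-1), then delta=-4, then (pos=0), then delta=-8, then returns -41. Both give -41.
Across all 81 domain points the two functions coincide.
verdict: equivalent


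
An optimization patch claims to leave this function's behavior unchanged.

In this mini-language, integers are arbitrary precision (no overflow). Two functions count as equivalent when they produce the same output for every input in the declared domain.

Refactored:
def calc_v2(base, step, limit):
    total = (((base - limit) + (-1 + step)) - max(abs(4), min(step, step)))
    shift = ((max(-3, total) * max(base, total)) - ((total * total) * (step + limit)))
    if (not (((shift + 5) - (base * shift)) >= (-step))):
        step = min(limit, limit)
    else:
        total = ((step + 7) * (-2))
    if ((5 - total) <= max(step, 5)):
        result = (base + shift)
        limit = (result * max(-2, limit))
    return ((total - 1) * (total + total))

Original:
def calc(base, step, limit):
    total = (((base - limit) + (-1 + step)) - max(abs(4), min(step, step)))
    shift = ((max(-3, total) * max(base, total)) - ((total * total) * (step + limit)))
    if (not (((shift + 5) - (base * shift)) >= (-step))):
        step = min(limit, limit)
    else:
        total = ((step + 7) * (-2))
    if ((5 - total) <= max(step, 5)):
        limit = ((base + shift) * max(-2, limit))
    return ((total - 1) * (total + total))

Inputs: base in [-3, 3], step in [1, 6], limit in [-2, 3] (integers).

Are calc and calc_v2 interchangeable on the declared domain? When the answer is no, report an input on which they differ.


Side by side, the visible changes include: local variable names differ; and statement counts differ.
Tracing base=2, step=2, limit=1: calc: total becomes -2; next shift becomes -16; next (not (((shift + 5) - (base * shift)) >= (-step))) evaluates to false; next total becomes -18; next ((5 - total) <= max(step, 5)) evaluates to false; next final value 684 | calc_v2: total becomes -2; next shift becomes -16; next (not (((shift + 5) - (base * shift)) >= (-step))) evaluates to false; next total becomes -18; next ((5 - total) <= max(step, 5)) evaluates to false; next final value 684 — matching result 684.
Across all 252 domain points the two functions coincide.
verdict: equivalent


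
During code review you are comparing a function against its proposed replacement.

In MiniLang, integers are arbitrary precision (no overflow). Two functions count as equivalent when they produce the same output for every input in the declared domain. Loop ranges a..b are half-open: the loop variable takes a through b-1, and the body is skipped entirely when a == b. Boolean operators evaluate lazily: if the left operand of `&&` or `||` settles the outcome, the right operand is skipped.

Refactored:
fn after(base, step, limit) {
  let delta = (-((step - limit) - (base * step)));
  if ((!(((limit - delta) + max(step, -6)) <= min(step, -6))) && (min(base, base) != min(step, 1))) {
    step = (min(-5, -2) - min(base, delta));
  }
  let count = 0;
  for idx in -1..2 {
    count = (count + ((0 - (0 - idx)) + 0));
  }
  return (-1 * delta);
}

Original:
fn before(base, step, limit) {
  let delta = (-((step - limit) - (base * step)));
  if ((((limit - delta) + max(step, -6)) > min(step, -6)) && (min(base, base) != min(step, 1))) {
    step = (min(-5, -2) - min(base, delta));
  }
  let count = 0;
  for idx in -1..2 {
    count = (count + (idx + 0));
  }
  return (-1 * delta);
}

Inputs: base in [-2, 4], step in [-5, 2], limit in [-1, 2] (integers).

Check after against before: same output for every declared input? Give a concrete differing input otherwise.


Reading the diff, among the changes: constant usage differs, plus boolean connective usage differs, plus comparison usage differs, plus arithmetic usage differs.
Tracing base=1, step=-2, limit=2: before: delta := 2 | ((((limit - delta) + max(step, -6)) > min(step, -6)) && (min(base, base) != min(step, 1))): true | step := -6 | count := 0 | iter idx=-1: | count := -1 | iter idx=0: | count := -1 | iter idx=1: | count := 0 | result -2 | after: delta := 2 | ((!(((limit - delta) + max(step, -6)) <= min(step, -6))) && (min(base, base) != min(step, 1))): true | step := -6 | count := 0 | iter idx=-1: | count := -1 | iter idx=0: | count := -1 | iter idx=1: | count := 0 | result -2 — matching result -2.
Sweeping the whole domain (224 inputs) finds no disagreement.
verdict: equivalent


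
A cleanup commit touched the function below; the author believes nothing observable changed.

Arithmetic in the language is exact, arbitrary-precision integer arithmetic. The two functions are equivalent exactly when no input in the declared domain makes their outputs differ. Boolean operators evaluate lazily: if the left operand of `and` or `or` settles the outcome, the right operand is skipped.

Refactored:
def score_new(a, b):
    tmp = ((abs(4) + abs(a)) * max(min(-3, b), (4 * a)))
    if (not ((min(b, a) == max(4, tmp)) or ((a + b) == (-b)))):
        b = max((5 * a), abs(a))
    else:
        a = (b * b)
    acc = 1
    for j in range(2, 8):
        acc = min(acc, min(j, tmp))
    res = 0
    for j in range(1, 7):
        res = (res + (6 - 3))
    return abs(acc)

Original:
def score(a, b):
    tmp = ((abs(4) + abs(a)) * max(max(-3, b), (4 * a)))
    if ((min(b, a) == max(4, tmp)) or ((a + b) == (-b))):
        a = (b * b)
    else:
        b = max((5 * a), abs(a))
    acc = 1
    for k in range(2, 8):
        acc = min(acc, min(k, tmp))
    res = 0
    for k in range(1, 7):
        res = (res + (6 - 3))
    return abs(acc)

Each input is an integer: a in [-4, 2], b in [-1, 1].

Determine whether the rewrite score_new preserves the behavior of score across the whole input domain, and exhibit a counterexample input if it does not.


At a=-4, b=-1: score gives 8, score_new gives 24.
verdict: not equivalent; witness: a=-4, b=-1


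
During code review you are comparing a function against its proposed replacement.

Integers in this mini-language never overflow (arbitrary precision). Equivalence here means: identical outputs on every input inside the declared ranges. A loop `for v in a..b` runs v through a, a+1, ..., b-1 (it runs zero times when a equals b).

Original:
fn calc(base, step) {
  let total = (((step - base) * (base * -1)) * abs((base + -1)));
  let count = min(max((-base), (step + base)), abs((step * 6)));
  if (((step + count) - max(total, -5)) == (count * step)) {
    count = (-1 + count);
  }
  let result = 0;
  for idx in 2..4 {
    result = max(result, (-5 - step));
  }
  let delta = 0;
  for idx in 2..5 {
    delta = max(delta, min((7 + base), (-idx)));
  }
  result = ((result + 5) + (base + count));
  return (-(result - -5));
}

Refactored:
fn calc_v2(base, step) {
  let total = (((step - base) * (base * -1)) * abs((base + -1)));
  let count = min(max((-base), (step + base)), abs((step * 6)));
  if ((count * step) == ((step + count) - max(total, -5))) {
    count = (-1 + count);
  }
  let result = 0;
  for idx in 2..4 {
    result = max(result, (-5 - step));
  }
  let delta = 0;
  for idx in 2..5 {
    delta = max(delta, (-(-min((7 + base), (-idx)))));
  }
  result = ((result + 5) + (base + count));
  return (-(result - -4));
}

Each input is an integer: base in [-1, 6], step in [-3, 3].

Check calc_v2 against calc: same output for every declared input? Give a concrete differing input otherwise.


Run the pair on base=-1, step=-3.
calc: total becomes -4; next count becomes 1; next (((step + count) - max(total, -5)) == (count * step)) evaluates to false; next result becomes 0; next at idx=2:; next result becomes 0; next at idx=3:; next result becomes 0; next delta becomes 0; next at idx=2:; next delta becomes 0; next at idx=3:; next delta becomes 0; next at idx=4:; next delta becomes 0; next result becomes 5; next final value -10
calc_v2: total becomes -4; next count becomes 1; next ((count * step) == ((step + count) - max(total, -5))) evaluates to false; next result becomes 0; next at idx=2:; next result becomes 0; next at idx=3:; next result becomes 0; next delta becomes 0; next at idx=2:; next delta becomes 0; next at idx=3:; next delta becomes 0; next at idx=4:; next delta becomes 0; next result becomes 5; next final value -9
-10 != -9, so the rewrite changes behavior.
verdict: not equivalent; witness: base=-1, step=-3


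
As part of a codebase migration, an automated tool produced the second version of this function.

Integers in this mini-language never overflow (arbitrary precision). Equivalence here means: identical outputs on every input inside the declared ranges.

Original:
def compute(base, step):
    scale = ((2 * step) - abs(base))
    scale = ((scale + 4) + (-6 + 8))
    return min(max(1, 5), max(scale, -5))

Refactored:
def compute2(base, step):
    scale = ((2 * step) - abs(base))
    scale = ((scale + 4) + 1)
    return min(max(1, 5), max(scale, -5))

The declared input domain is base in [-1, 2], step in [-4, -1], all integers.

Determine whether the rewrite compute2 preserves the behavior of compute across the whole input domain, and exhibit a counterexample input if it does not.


Not equivalent: base=-1, step=-4 separates them (-3 vs -4).
compute: scale := -9 | scale := -3 | result -3
compute2: scale := -9 | scale := -4 | result -4
verdict: not equivalent; witness: base=-1, step=-4


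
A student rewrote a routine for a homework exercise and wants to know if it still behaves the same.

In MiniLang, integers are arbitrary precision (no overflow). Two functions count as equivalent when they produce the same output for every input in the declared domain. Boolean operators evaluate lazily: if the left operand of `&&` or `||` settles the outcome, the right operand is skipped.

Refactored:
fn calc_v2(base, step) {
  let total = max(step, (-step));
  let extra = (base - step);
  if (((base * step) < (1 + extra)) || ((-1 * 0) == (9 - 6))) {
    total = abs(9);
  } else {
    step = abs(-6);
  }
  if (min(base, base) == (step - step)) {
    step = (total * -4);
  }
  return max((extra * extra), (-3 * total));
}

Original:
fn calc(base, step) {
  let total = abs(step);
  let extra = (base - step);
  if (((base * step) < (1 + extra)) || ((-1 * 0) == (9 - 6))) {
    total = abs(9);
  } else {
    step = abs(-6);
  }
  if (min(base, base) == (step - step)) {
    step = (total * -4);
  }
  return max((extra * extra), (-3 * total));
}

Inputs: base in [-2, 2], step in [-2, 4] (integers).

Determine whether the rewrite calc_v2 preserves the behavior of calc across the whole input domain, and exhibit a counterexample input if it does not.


Comparing the listings, the differences include: min/max/abs usage differs.
Tracing base=-1, step=0: calc: total = 0; extra = -1; (((base * step) < (1 + extra)) || ((-1 * 0) == (9 - 6))) -> false; step = 6; (min(base, base) == (step - step)) -> false; return 1 | calc_v2: total = 0; extra = -1; (((base * step) < (1 + extra)) || ((-1 * 0) == (9 - 6))) -> false; step = 6; (min(base, base) == (step - step)) -> false; return 1 — matching result 1.
Every one of the 35 inputs gives matching results.
verdict: equivalent


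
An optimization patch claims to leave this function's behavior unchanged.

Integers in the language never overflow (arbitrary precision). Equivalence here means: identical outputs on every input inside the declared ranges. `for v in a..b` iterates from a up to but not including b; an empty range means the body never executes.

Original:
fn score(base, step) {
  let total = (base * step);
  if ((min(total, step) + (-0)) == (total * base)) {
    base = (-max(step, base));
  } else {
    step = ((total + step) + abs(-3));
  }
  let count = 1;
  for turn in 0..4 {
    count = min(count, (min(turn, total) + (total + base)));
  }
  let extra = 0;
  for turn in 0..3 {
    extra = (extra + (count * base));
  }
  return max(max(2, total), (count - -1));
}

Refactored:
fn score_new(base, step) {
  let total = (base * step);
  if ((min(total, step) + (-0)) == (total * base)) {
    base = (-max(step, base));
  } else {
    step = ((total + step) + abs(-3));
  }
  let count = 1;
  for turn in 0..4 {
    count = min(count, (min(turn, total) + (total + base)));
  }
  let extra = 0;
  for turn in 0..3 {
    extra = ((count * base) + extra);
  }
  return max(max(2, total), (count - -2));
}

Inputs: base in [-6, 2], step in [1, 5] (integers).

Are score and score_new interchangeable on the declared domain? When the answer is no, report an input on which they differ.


base=2, step=1 yields 2 from score but 3 from score_new.
verdict: not equivalent; witness: base=2, step=1


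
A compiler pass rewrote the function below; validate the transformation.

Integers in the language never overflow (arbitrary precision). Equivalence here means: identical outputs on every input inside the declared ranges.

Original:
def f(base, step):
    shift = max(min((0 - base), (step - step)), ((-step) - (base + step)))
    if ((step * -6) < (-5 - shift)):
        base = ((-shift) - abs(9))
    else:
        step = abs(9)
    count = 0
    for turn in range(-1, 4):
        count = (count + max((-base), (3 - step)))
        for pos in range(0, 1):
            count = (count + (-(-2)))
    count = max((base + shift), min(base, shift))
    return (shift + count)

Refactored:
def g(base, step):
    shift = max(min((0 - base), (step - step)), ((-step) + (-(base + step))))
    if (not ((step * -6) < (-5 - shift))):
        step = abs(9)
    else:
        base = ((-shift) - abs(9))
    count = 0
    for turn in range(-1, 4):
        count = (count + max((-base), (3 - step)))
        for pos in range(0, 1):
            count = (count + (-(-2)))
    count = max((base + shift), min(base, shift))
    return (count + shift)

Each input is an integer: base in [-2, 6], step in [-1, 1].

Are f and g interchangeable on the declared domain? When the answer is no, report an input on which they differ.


Behavior is preserved: although boolean connective usage differs, and arithmetic usage differs, the outputs never diverge.
One worked example (base=-1, step=0) — f: shift = 1; ((step * -6) < (-5 - shift)) -> false; step = 9; count = 0; [turn=-1]; count = 1; [pos=0]; count = 3; [turn=0]; count = 4; [pos=0]; count = 6; [turn=1]; count = 7; [pos=0]; count = 9; [turn=2]; count = 10; [pos=0]; count = 12; [turn=3]; count = 13; [pos=0]; count = 15; count = 0; return 1; g: shift = 1; (not ((step * -6) < (-5 - shift))) -> true; step = 9; count = 0; [turn=-1]; count = 1; [pos=0]; count = 3; [turn=0]; count = 4; [pos=0]; count = 6; [turn=1]; count = 7; [pos=0]; count = 9; [turn=2]; count = 10; [pos=0]; count = 12; [turn=3]; count = 13; [pos=0]; count = 15; count = 0; return 1; agreement on 1.
Sweeping the whole domain (27 inputs) finds no disagreement.
verdict: equivalent


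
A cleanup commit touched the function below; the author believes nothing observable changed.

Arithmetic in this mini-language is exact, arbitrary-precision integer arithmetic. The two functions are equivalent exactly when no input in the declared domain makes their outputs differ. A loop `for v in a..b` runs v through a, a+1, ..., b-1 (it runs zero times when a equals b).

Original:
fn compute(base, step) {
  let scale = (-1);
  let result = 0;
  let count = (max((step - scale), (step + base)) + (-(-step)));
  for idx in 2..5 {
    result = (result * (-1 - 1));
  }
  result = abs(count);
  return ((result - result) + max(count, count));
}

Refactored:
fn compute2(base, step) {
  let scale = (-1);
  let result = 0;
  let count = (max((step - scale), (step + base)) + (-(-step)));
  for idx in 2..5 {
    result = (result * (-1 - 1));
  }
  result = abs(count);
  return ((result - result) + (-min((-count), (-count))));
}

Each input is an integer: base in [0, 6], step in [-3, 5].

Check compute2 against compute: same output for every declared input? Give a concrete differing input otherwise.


Equivalent — the differences include min/max/abs usage differs, yet no declared input distinguishes the two.
As a probe, take base=2, step=3: compute runs scale = -1; result = 0; count = 8; [idx=2]; result = 0; [idx=3]; result = 0; [idx=4]; result = 0; result = 8; return 8; compute2 runs scale = -1; result = 0; count = 8; [idx=2]; result = 0; [idx=3]; result = 0; [idx=4]; result = 0; result = 8; return 8; both end at 8.
Sweeping the whole domain (63 inputs) finds no disagreement.
verdict: equivalent


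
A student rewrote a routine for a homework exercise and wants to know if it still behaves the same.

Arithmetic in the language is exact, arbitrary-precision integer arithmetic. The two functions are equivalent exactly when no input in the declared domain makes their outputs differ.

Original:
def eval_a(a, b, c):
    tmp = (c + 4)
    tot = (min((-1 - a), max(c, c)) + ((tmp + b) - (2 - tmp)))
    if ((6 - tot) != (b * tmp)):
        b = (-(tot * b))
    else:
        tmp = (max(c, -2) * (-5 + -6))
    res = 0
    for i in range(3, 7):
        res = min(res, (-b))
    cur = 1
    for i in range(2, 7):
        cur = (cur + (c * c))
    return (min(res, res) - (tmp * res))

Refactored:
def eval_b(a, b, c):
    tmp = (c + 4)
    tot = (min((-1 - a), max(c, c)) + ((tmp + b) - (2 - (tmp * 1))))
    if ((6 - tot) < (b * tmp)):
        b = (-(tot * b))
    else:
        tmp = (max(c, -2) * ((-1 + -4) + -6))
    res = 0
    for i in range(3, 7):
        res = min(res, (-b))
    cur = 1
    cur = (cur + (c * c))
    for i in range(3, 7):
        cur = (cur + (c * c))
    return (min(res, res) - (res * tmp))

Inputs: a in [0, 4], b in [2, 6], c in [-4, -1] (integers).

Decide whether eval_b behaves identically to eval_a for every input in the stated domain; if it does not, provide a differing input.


There is a counterexample at a=0, b=2, c=-4: -8 on one side, 42 on the other.
eval_a: tmp := 0 | tot := -4 | ((6 - tot) != (b * tmp)): true | b := 8 | res := 0 | iter i=3: | res := -8 | iter i=4: | res := -8 | iter i=5: | res := -8 | iter i=6: | res := -8 | cur := 1 | iter i=2: | cur := 17 | iter i=3: | cur := 33 | iter i=4: | cur := 49 | iter i=5: | cur := 65 | iter i=6: | cur := 81 | result -8
eval_b: tmp := 0 | tot := -4 | ((6 - tot) < (b * tmp)): false | tmp := 22 | res := 0 | iter i=3: | res := -2 | iter i=4: | res := -2 | iter i=5: | res := -2 | iter i=6: | res := -2 | cur := 1 | cur := 17 | iter i=3: | cur := 33 | iter i=4: | cur := 49 | iter i=5: | cur := 65 | iter i=6: | cur := 81 | result 42
verdict: not equivalent; witness: a=0, b=2, c=-4


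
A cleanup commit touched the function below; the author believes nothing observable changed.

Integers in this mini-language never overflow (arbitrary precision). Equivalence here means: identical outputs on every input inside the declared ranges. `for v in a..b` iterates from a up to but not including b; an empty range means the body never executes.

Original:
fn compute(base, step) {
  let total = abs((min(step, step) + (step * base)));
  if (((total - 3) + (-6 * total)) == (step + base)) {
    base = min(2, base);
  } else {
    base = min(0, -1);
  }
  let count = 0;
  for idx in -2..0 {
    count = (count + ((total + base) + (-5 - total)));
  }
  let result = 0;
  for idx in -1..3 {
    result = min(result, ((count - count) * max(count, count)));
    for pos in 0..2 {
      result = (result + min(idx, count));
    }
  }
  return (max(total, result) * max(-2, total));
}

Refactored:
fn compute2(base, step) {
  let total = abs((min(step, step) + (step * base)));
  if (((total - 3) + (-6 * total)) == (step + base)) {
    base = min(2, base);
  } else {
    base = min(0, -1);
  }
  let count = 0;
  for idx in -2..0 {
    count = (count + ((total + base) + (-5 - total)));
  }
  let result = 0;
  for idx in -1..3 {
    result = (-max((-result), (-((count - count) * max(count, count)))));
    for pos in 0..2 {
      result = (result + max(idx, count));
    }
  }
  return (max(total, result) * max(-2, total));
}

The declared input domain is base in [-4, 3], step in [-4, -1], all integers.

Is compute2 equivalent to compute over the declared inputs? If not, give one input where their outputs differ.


Try base=-4, step=-1.
compute: total := 3 | (((total - 3) + (-6 * total)) == (step + base)): false | base := -1 | count := 0 | iter idx=-2: | count := -6 | iter idx=-1: | count := -12 | result := 0 | iter idx=-1: | result := 0 | iter pos=0: | result := -12 | iter pos=1: | result := -24 | iter idx=0: | result := -24 | iter pos=0: | result := -36 | iter pos=1: | result := -48 | iter idx=1: | result := -48 | iter pos=0: | result := -60 | iter pos=1: | result := -72 | iter idx=2: | result := -72 | iter pos=0: | result := -84 | iter pos=1: | result := -96 | result 9
compute2: total := 3 | (((total - 3) + (-6 * total)) == (step + base)): false | base := -1 | count := 0 | iter idx=-2: | count := -6 | iter idx=-1: | count := -12 | result := 0 | iter idx=-1: | result := 0 | iter pos=0: | result := -1 | iter pos=1: | result := -2 | iter idx=0: | result := -2 | iter pos=0: | result := -2 | iter pos=1: | result := -2 | iter idx=1: | result := -2 | iter pos=0: | result := -1 | iter pos=1: | result := 0 | iter idx=2: | result := 0 | iter pos=0: | result := 2 | iter pos=1: | result := 4 | result 12
9 against 12: the behavior changed.
verdict: not equivalent; witness: base=-4, step=-1


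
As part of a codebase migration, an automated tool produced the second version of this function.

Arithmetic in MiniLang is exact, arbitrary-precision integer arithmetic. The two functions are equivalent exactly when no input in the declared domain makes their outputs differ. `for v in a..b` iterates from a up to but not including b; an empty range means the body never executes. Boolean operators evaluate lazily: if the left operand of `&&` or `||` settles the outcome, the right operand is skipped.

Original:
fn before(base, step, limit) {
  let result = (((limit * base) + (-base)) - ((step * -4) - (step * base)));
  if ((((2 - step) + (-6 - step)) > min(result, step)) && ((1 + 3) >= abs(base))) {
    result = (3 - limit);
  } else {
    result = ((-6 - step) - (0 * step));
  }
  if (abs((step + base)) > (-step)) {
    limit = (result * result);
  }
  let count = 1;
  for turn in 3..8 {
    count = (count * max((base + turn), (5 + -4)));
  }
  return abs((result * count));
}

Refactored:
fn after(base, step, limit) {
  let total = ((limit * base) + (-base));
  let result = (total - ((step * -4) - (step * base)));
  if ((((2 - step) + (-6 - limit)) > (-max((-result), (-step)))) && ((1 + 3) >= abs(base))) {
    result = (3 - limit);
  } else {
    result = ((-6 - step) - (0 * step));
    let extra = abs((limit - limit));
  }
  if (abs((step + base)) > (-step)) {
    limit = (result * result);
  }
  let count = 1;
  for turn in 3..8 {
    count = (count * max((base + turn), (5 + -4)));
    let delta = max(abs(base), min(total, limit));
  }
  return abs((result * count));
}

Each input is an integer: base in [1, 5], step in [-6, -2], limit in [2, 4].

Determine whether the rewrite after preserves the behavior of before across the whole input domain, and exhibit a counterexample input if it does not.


The rewrite breaks on base=2, step=-2, limit=4, where the results are 15120 and 60480.
before: result becomes -6; next ((((2 - step) + (-6 - step)) > min(result, step)) && ((1 + 3) >= abs(base))) evaluates to true; next result becomes -1; next (abs((step + base)) > (-step)) evaluates to false; next count becomes 1; next at turn=3:; next count becomes 5; next at turn=4:; next count becomes 30; next at turn=5:; next count becomes 210; next at turn=6:; next count becomes 1680; next at turn=7:; next count becomes 15120; next final value 15120
after: total becomes 6; next result becomes -6; next ((((2 - step) + (-6 - limit)) > (-max((-result), (-step)))) && ((1 + 3) >= abs(base))) evaluates to false; next result becomes -4; next extra becomes 0; next (abs((step + base)) > (-step)) evaluates to false; next count becomes 1; next at turn=3:; next count becomes 5; next delta becomes 4; next at turn=4:; next count becomes 30; next delta becomes 4; next at turn=5:; next count becomes 210; next delta becomes 4; next at turn=6:; next count becomes 1680; next delta becomes 4; next at turn=7:; next count becomes 15120; next delta becomes 4; next final value 60480
verdict: not equivalent; witness: base=2, step=-2, limit=4


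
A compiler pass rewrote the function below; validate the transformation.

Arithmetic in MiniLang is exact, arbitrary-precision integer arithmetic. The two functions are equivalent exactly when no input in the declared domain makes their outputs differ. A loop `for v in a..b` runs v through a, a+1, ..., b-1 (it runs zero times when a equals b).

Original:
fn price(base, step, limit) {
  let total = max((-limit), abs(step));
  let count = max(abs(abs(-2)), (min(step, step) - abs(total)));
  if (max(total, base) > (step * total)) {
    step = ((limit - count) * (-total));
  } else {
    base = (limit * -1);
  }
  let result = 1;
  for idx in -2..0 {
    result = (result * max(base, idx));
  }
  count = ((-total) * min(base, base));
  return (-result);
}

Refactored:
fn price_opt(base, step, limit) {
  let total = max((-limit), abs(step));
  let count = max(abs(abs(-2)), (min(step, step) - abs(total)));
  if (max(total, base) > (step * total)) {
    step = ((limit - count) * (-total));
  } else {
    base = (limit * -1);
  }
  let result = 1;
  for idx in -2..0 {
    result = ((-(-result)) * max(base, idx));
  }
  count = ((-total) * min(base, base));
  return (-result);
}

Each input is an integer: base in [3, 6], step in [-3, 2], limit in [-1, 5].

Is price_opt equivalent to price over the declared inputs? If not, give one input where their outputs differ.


The two are interchangeable: same computation, different form, and every declared input agrees.
One worked example (base=6, step=-3, limit=3) — price: total = 3; count = 2; (max(total, base) > (step * total)) -> true; step = -3; result = 1; [idx=-2]; result = 6; [idx=-1]; result = 36; count = -18; return -36; price_opt: total = 3; count = 2; (max(total, base) > (step * total)) -> true; step = -3; result = 1; [idx=-2]; result = 6; [idx=-1]; result = 36; count = -18; return -36; agreement on -36.
Every one of the 168 inputs gives matching results.
verdict: equivalent


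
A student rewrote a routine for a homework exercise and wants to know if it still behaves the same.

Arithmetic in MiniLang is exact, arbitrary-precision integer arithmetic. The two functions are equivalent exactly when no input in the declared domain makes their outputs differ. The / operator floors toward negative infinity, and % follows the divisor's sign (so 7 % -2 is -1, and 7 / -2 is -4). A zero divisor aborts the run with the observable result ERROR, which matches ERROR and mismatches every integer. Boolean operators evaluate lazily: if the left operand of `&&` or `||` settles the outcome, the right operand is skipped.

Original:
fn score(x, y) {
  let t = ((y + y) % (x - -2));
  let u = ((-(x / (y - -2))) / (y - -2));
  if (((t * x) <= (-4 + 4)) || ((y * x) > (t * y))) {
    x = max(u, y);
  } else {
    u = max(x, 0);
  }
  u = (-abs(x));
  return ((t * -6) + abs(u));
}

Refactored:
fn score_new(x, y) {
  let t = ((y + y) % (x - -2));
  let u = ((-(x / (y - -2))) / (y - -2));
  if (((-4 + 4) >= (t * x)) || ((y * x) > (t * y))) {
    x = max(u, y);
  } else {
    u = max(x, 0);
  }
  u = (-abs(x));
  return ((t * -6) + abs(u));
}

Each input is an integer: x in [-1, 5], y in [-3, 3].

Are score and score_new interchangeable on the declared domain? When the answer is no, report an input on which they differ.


Side by side, the visible changes include: comparison usage differs.
As a probe, take x=-1, y=3: score runs t := 0 | u := 0 | (((t * x) <= (-4 + 4)) || ((y * x) > (t * y))): true | x := 3 | u := -3 | result 3; score_new runs t := 0 | u := 0 | (((-4 + 4) >= (t * x)) || ((y * x) > (t * y))): true | x := 3 | u := -3 | result 3; both end at 3.
An exhaustive pass over the 49 declared inputs shows identical outputs.
verdict: equivalent


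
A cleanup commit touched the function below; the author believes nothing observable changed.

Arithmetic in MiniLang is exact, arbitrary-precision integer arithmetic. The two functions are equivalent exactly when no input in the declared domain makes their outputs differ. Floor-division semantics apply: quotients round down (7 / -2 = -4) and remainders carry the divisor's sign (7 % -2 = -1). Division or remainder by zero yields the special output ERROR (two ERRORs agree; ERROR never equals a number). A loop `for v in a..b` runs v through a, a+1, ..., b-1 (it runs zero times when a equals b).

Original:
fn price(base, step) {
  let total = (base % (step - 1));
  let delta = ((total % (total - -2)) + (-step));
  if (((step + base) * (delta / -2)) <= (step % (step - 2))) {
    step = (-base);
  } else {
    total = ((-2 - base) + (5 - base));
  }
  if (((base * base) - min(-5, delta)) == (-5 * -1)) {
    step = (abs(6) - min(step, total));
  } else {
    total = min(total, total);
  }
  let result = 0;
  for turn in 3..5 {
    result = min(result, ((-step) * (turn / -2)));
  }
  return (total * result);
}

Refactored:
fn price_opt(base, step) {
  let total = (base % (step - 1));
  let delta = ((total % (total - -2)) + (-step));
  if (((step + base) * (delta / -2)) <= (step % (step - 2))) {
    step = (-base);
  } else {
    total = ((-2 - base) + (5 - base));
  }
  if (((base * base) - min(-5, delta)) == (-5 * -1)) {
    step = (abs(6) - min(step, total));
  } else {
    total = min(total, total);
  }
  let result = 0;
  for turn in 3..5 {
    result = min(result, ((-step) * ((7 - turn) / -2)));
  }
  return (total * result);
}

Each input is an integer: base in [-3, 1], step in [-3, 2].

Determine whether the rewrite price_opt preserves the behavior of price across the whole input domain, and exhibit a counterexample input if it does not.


This is a faithful refactor — arithmetic usage differs, plus constant usage differs, but the computed results match everywhere.
One worked example (base=1, step=0) — price: total becomes 0; next delta becomes 0; next (((step + base) * (delta / -2)) <= (step % (step - 2))) evaluates to true; next step becomes -1; next (((base * base) - min(-5, delta)) == (-5 * -1)) evaluates to false; next total becomes 0; next result becomes 0; next at turn=3:; next result becomes -2; next at turn=4:; next result becomes -2; next final value 0; price_opt: total becomes 0; next delta becomes 0; next (((step + base) * (delta / -2)) <= (step % (step - 2))) evaluates to true; next step becomes -1; next (((base * base) - min(-5, delta)) == (-5 * -1)) evaluates to false; next total becomes 0; next result becomes 0; next at turn=3:; next result becomes -2; next at turn=4:; next result becomes -2; next final value 0; agreement on 0.
Every one of the 30 inputs gives matching results.
verdict: equivalent


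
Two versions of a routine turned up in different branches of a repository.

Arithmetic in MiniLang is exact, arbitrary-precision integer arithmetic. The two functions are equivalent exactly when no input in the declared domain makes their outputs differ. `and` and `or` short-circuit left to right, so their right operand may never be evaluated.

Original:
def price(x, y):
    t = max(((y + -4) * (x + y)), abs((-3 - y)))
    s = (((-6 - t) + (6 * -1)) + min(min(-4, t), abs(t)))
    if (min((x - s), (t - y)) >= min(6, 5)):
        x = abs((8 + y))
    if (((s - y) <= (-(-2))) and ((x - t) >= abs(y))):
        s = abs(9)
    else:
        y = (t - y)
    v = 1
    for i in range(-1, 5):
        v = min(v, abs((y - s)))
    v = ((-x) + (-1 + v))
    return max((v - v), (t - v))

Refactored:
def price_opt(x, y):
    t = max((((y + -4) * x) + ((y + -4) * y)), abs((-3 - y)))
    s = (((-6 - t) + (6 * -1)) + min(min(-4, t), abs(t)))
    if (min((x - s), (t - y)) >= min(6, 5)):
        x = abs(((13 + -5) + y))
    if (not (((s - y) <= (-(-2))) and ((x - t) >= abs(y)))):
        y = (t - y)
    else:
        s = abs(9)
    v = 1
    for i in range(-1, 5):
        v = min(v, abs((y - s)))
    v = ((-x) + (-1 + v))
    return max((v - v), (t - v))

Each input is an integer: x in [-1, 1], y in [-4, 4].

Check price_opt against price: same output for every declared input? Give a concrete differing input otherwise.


Equivalent — the differences include boolean connective usage differs, plus constant usage differs, plus arithmetic usage differs, yet no declared input distinguishes the two.
One worked example (x=-1, y=3) — price: t = 6; s = -22; (min((x - s), (t - y)) >= min(6, 5)) -> false; (((s - y) <= (-(-2))) and ((x - t) >= abs(y))) -> false; y = 3; v = 1; [i=-1]; v = 1; [i=0]; v = 1; [i=1]; v = 1; [i=2]; v = 1; [i=3]; v = 1; [i=4]; v = 1; v = 1; return 5; price_opt: t = 6; s = -22; (min((x - s), (t - y)) >= min(6, 5)) -> false; (not (((s - y) <= (-(-2))) and ((x - t) >= abs(y)))) -> true; y = 3; v = 1; [i=-1]; v = 1; [i=0]; v = 1; [i=1]; v = 1; [i=2]; v = 1; [i=3]; v = 1; [i=4]; v = 1; v = 1; return 5; agreement on 5.
Across all 27 domain points the two functions coincide.
verdict: equivalent


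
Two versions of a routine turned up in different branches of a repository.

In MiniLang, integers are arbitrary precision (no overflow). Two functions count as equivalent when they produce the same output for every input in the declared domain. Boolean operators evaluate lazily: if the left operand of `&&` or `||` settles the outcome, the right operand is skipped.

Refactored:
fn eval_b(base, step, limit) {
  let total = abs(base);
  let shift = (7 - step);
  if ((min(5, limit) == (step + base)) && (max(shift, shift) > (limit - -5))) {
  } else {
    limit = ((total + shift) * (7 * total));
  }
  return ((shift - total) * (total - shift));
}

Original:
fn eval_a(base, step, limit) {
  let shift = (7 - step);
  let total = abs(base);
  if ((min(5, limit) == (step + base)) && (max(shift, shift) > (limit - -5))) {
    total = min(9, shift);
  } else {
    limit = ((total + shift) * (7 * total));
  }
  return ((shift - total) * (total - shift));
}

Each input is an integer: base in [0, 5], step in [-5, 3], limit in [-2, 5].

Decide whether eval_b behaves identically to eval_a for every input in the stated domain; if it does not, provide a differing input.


The rewrite breaks on base=0, step=-2, limit=-2, where the results are 0 and -81.
eval_a: shift := 9 | total := 0 | ((min(5, limit) == (step + base)) && (max(shift, shift) > (limit - -5))): true | total := 9 | result 0
eval_b: total := 0 | shift := 9 | ((min(5, limit) == (step + base)) && (max(shift, shift) > (limit - -5))): true | result -81
verdict: not equivalent; witness: base=0, step=-2, limit=-2


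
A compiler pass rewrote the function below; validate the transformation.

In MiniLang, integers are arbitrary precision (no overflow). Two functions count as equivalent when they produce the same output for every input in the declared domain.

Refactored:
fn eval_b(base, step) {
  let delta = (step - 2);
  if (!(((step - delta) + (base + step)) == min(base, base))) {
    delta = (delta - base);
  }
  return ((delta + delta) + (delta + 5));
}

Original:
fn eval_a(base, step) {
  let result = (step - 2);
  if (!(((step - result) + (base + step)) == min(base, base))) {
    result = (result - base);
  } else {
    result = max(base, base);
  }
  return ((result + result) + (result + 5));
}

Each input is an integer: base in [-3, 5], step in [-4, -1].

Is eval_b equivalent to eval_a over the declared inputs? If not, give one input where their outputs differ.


Consider the input base=-3, step=-2.
eval_a: result=-4, then (!(((step - result) + (base + step)) == min(base, base))) is false, then result=-3, then returns -4
eval_b: delta=-4, then (!(((step - delta) + (base + step)) == min(base, base))) is false, then returns -7
-4 vs -7 — the two versions disagree here.
verdict: not equivalent; witness: base=-3, step=-2


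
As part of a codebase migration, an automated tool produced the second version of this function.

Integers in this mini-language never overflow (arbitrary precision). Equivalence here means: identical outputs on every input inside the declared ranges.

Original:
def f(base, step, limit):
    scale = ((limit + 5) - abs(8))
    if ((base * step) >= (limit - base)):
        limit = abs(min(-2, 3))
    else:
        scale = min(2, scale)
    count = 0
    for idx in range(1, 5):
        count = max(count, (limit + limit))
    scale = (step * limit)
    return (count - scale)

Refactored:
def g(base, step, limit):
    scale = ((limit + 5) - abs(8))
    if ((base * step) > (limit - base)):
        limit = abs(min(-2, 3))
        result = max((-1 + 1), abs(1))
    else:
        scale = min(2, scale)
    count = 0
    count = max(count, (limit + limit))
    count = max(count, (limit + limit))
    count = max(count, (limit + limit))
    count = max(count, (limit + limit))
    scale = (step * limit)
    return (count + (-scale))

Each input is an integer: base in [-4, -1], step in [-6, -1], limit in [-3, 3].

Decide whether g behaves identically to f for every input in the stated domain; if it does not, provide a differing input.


On input base=-4, step=-1, limit=0, f returns 6 while g returns 0.
verdict: not equivalent; witness: base=-4, step=-1, limit=0


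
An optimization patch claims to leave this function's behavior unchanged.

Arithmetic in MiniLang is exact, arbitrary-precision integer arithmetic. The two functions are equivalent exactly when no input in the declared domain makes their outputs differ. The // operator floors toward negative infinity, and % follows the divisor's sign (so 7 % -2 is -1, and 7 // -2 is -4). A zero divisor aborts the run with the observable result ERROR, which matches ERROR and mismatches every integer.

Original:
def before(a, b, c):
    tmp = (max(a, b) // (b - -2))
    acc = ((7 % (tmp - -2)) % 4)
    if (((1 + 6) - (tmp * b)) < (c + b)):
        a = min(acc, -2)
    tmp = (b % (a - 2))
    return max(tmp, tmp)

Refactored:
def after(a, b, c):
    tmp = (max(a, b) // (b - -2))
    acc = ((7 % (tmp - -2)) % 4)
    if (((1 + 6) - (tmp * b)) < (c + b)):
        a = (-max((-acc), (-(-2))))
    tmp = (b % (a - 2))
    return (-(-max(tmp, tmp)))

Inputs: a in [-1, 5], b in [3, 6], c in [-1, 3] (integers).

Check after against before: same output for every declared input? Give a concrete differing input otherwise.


Equivalent — the differences include min/max/abs usage differs, yet no declared input distinguishes the two.
One worked example (a=4, b=5, c=0) — before: tmp := 0 | acc := 1 | (((1 + 6) - (tmp * b)) < (c + b)): false | tmp := 1 | result 1; after: tmp := 0 | acc := 1 | (((1 + 6) - (tmp * b)) < (c + b)): false | tmp := 1 | result 1; agreement on 1.
An exhaustive pass over the 140 declared inputs shows identical outputs.
verdict: equivalent
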